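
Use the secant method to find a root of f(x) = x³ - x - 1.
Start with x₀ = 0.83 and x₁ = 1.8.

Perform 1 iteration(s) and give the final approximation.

f(x) = x³ - x - 1
x₀ = 0.83, x₁ = 1.8

Secant formula: x_{n+1} = x_n - f(x_n)(x_n - x_{n-1})/(f(x_n) - f(x_{n-1}))

Iteration 1:
  f(0.830000) = -1.258213
  f(1.800000) = 3.032000
  x_2 = 1.800000 - 3.032000×(1.800000 - 0.830000)/(3.032000 - (-1.258213))
       = 1.114477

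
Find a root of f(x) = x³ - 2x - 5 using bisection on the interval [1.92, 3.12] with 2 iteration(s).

f(x) = x³ - 2x - 5
Initial interval: [1.92, 3.12]

Iteration 1:
  c_1 = (1.920000 + 3.120000)/2 = 2.520000
  f(c_1) = f(2.520000) = 5.963008
  f(a) × f(c) < 0, new interval: [1.920000, 2.520000]
Iteration 2:
  c_2 = (1.920000 + 2.520000)/2 = 2.220000
  f(c_2) = f(2.220000) = 1.501048
  f(a) × f(c) < 0, new interval: [1.920000, 2.220000]

After 2 iteration(s), the approximation is c_2 = 2.220000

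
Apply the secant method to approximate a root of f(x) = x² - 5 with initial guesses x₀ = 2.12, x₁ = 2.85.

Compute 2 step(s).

f(x) = x² - 5
x₀ = 2.12, x₁ = 2.85

Secant formula: x_{n+1} = x_n - f(x_n)(x_n - x_{n-1})/(f(x_n) - f(x_{n-1}))

Iteration 1:
  f(2.120000) = -0.505600
  f(2.850000) = 3.122500
  x_2 = 2.850000 - 3.122500×(2.850000 - 2.120000)/(3.122500 - (-0.505600))
       = 2.221730
Iteration 2:
  f(2.850000) = 3.122500
  f(2.221730) = -0.063914
  x_3 = 2.221730 - (-0.063914)×(2.221730 - 2.850000)/(-0.063914 - 3.122500)
       = 2.234332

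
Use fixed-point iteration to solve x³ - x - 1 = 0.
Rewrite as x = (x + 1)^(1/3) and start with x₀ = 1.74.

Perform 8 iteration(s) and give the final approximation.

Equation: x³ - x - 1 = 0
Fixed-point form: x = (x + 1)^(1/3)
x₀ = 1.74

x_1 = g(1.740000) = 1.399319
x_2 = g(1.399319) = 1.338739
x_3 = g(1.338739) = 1.327376
x_4 = g(1.327376) = 1.325223
x_5 = g(1.325223) = 1.324814
x_6 = g(1.324814) = 1.324736
x_7 = g(1.324736) = 1.324721
x_8 = g(1.324721) = 1.324719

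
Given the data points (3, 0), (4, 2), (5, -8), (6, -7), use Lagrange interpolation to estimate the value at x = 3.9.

Lagrange interpolation formula:
P(x) = Σ yᵢ × Lᵢ(x)
where Lᵢ(x) = Π_{j≠i} (x - xⱼ)/(xᵢ - xⱼ)

L_0(3.9) = (3.9 - 4)/(3 - 4) × (3.9 - 5)/(3 - 5) × (3.9 - 6)/(3 - 6) = 0.038500
L_1(3.9) = (3.9 - 3)/(4 - 3) × (3.9 - 5)/(4 - 5) × (3.9 - 6)/(4 - 6) = 1.039500
L_2(3.9) = (3.9 - 3)/(5 - 3) × (3.9 - 4)/(5 - 4) × (3.9 - 6)/(5 - 6) = -0.094500
L_3(3.9) = (3.9 - 3)/(6 - 3) × (3.9 - 4)/(6 - 4) × (3.9 - 5)/(6 - 5) = 0.016500

P(3.9) = 0×L_0(3.9) + 2×L_1(3.9) + (-8)×L_2(3.9) + (-7)×L_3(3.9)
P(3.9) = 2.719500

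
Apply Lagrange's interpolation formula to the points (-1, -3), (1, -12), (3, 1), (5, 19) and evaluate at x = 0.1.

Lagrange interpolation formula:
P(x) = Σ yᵢ × Lᵢ(x)
where Lᵢ(x) = Π_{j≠i} (x - xⱼ)/(xᵢ - xⱼ)

L_0(0.1) = (0.1 - 1)/(-1 - 1) × (0.1 - 3)/(-1 - 3) × (0.1 - 5)/(-1 - 5) = 0.266437
L_1(0.1) = (0.1 - (-1))/(1 - (-1)) × (0.1 - 3)/(1 - 3) × (0.1 - 5)/(1 - 5) = 0.976938
L_2(0.1) = (0.1 - (-1))/(3 - (-1)) × (0.1 - 1)/(3 - 1) × (0.1 - 5)/(3 - 5) = -0.303188
L_3(0.1) = (0.1 - (-1))/(5 - (-1)) × (0.1 - 1)/(5 - 1) × (0.1 - 3)/(5 - 3) = 0.059812

P(0.1) = (-3)×L_0(0.1) + (-12)×L_1(0.1) + 1×L_2(0.1) + 19×L_3(0.1)
P(0.1) = -11.689312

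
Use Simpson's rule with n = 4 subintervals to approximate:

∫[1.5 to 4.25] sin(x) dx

f(x) = sin(x)
a = 1.5, b = 4.25, n = 4
h = (b - a)/n = 0.687500

Simpson's rule: (h/3)[f(x₀) + 4f(x₁) + 2f(x₂) + ... + f(xₙ)]

x_0 = 1.5000, f(x_0) = 0.997495, coefficient = 1
x_1 = 2.1875, f(x_1) = 0.815789, coefficient = 4
x_2 = 2.8750, f(x_2) = 0.263446, coefficient = 2
x_3 = 3.5625, f(x_3) = -0.408589, coefficient = 4
x_4 = 4.2500, f(x_4) = -0.894989, coefficient = 1

I ≈ (0.687500/3) × 2.258200 = 0.517504
Exact value: 0.516825
Error: 0.000679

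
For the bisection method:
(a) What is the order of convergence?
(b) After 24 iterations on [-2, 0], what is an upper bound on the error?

(a) Bisection has linear (order 1) convergence; the error is halved each step.

(b) Error bound = (b-a)/2^n = (0 - (-2))/2^{24}
    = 2/2^{24}

(a) 1 (linear); (b) error ≤ 1.19e-07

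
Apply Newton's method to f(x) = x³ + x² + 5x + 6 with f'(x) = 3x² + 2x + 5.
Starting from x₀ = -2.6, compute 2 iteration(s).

f(x) = x³ + x² + 5x + 6
f'(x) = 3x² + 2x + 5
x₀ = -2.6

Newton-Raphson formula: x_{n+1} = x_n - f(x_n)/f'(x_n)

Iteration 1:
  f(-2.600000) = -17.816000
  f'(-2.600000) = 20.080000
  x_1 = -2.600000 - (-17.816000)/20.080000 = -1.712749
Iteration 2:
  f(-1.712749) = -4.654601
  f'(-1.712749) = 10.375029
  x_2 = -1.712749 - (-4.654601)/10.375029 = -1.264114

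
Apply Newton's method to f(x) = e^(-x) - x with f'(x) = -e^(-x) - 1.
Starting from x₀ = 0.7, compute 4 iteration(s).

f(x) = e^(-x) - x
f'(x) = -e^(-x) - 1
x₀ = 0.7

Newton-Raphson formula: x_{n+1} = x_n - f(x_n)/f'(x_n)

Iteration 1:
  f(0.700000) = -0.203415
  f'(0.700000) = -1.496585
  x_1 = 0.700000 - (-0.203415)/(-1.496585) = 0.564081
Iteration 2:
  f(0.564081) = 0.004802
  f'(0.564081) = -1.568883
  x_2 = 0.564081 - 0.004802/(-1.568883) = 0.567142
Iteration 3:
  f(0.567142) = 0.000003
  f'(0.567142) = -1.567144
  x_3 = 0.567142 - 0.000003/(-1.567144) = 0.567143
Iteration 4:
  f(0.567143) = 0.000000
  f'(0.567143) = -1.567143
  x_4 = 0.567143 - 0.000000/(-1.567143) = 0.567143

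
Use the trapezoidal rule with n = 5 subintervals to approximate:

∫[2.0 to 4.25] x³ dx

f(x) = x³
a = 2.0, b = 4.25, n = 5
h = (b - a)/n = 0.450000

Trapezoidal rule: (h/2)[f(x₀) + 2f(x₁) + 2f(x₂) + ... + f(xₙ)]

x_0 = 2.0000, f(x_0) = 8.000000, coefficient = 1
x_1 = 2.4500, f(x_1) = 14.706125, coefficient = 2
x_2 = 2.9000, f(x_2) = 24.389000, coefficient = 2
x_3 = 3.3500, f(x_3) = 37.595375, coefficient = 2
x_4 = 3.8000, f(x_4) = 54.872000, coefficient = 2
x_5 = 4.2500, f(x_5) = 76.765625, coefficient = 1

I ≈ (0.450000/2) × 347.890625 = 78.275391
Exact value: 77.563477
Error: 0.711914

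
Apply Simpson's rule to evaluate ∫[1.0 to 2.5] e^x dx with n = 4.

f(x) = e^x
a = 1.0, b = 2.5, n = 4
h = (b - a)/n = 0.375000

Simpson's rule: (h/3)[f(x₀) + 4f(x₁) + 2f(x₂) + ... + f(xₙ)]

x_0 = 1.0000, f(x_0) = 2.718282, coefficient = 1
x_1 = 1.3750, f(x_1) = 3.955077, coefficient = 4
x_2 = 1.7500, f(x_2) = 5.754603, coefficient = 2
x_3 = 2.1250, f(x_3) = 8.372897, coefficient = 4
x_4 = 2.5000, f(x_4) = 12.182494, coefficient = 1

I ≈ (0.375000/3) × 75.721878 = 9.465235
Exact value: 9.464212
Error: 0.001023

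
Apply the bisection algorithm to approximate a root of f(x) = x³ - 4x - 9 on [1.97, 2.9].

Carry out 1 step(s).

f(x) = x³ - 4x - 9
Initial interval: [1.97, 2.9]

Iteration 1:
  c_1 = (1.970000 + 2.900000)/2 = 2.435000
  f(c_1) = f(2.435000) = -4.302337
  f(a) × f(c) ≥ 0, new interval: [2.435000, 2.900000]

After 1 iteration(s), the approximation is c_1 = 2.435000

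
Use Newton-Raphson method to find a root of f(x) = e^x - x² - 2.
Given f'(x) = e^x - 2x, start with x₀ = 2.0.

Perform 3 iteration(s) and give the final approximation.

f(x) = e^x - x² - 2
f'(x) = e^x - 2x
x₀ = 2.0

Newton-Raphson formula: x_{n+1} = x_n - f(x_n)/f'(x_n)

Iteration 1:
  f(2.000000) = 1.389056
  f'(2.000000) = 3.389056
  x_1 = 2.000000 - 1.389056/3.389056 = 1.590135
Iteration 2:
  f(1.590135) = 0.375881
  f'(1.590135) = 1.724140
  x_2 = 1.590135 - 0.375881/1.724140 = 1.372124
Iteration 3:
  f(1.372124) = 0.060994
  f'(1.372124) = 1.199470
  x_3 = 1.372124 - 0.060994/1.199470 = 1.321273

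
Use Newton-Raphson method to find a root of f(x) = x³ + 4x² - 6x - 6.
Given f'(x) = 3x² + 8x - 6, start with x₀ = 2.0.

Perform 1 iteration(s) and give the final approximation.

f(x) = x³ + 4x² - 6x - 6
f'(x) = 3x² + 8x - 6
x₀ = 2.0

Newton-Raphson formula: x_{n+1} = x_n - f(x_n)/f'(x_n)

Iteration 1:
  f(2.000000) = 6.000000
  f'(2.000000) = 22.000000
  x_1 = 2.000000 - 6.000000/22.000000 = 1.727273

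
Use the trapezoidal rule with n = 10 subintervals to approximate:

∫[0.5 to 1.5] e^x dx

f(x) = e^x
a = 0.5, b = 1.5, n = 10
h = (b - a)/n = 0.100000

Trapezoidal rule: (h/2)[f(x₀) + 2f(x₁) + 2f(x₂) + ... + f(xₙ)]

x_0 = 0.5000, f(x_0) = 1.648721, coefficient = 1
x_1 = 0.6000, f(x_1) = 1.822119, coefficient = 2
x_2 = 0.7000, f(x_2) = 2.013753, coefficient = 2
x_3 = 0.8000, f(x_3) = 2.225541, coefficient = 2
x_4 = 0.9000, f(x_4) = 2.459603, coefficient = 2
x_5 = 1.0000, f(x_5) = 2.718282, coefficient = 2
x_6 = 1.1000, f(x_6) = 3.004166, coefficient = 2
x_7 = 1.2000, f(x_7) = 3.320117, coefficient = 2
x_8 = 1.3000, f(x_8) = 3.669297, coefficient = 2
x_9 = 1.4000, f(x_9) = 4.055200, coefficient = 2
x_10 = 1.5000, f(x_10) = 4.481689, coefficient = 1

I ≈ (0.100000/2) × 56.706564 = 2.835328
Exact value: 2.832968
Error: 0.002360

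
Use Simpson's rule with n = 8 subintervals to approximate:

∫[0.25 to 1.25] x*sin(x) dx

f(x) = x*sin(x)
a = 0.25, b = 1.25, n = 8
h = (b - a)/n = 0.125000

Simpson's rule: (h/3)[f(x₀) + 4f(x₁) + 2f(x₂) + ... + f(xₙ)]

x_0 = 0.2500, f(x_0) = 0.061851, coefficient = 1
x_1 = 0.3750, f(x_1) = 0.137352, coefficient = 4
x_2 = 0.5000, f(x_2) = 0.239713, coefficient = 2
x_3 = 0.6250, f(x_3) = 0.365686, coefficient = 4
x_4 = 0.7500, f(x_4) = 0.511229, coefficient = 2
x_5 = 0.8750, f(x_5) = 0.671601, coefficient = 4
x_6 = 1.0000, f(x_6) = 0.841471, coefficient = 2
x_7 = 1.1250, f(x_7) = 1.015051, coefficient = 4
x_8 = 1.2500, f(x_8) = 1.186231, coefficient = 1

I ≈ (0.125000/3) × 13.191666 = 0.549653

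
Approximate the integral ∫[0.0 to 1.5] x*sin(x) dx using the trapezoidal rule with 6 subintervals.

f(x) = x*sin(x)
a = 0.0, b = 1.5, n = 6
h = (b - a)/n = 0.250000

Trapezoidal rule: (h/2)[f(x₀) + 2f(x₁) + 2f(x₂) + ... + f(xₙ)]

x_0 = 0.0000, f(x_0) = 0.000000, coefficient = 1
x_1 = 0.2500, f(x_1) = 0.061851, coefficient = 2
x_2 = 0.5000, f(x_2) = 0.239713, coefficient = 2
x_3 = 0.7500, f(x_3) = 0.511229, coefficient = 2
x_4 = 1.0000, f(x_4) = 0.841471, coefficient = 2
x_5 = 1.2500, f(x_5) = 1.186231, coefficient = 2
x_6 = 1.5000, f(x_6) = 1.496242, coefficient = 1

I ≈ (0.250000/2) × 7.177232 = 0.897154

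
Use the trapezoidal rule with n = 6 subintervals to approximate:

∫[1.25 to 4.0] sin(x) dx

f(x) = sin(x)
a = 1.25, b = 4.0, n = 6
h = (b - a)/n = 0.458333

Trapezoidal rule: (h/2)[f(x₀) + 2f(x₁) + 2f(x₂) + ... + f(xₙ)]

x_0 = 1.2500, f(x_0) = 0.948985, coefficient = 1
x_1 = 1.7083, f(x_1) = 0.990557, coefficient = 2
x_2 = 2.1667, f(x_2) = 0.827660, coefficient = 2
x_3 = 2.6250, f(x_3) = 0.493920, coefficient = 2
x_4 = 3.0833, f(x_4) = 0.058226, coefficient = 2
x_5 = 3.5417, f(x_5) = -0.389487, coefficient = 2
x_6 = 4.0000, f(x_6) = -0.756802, coefficient = 1

I ≈ (0.458333/2) × 4.153937 = 0.951944
Exact value: 0.968966
Error: 0.017022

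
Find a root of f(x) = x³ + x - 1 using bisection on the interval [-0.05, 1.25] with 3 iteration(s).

f(x) = x³ + x - 1
Initial interval: [-0.05, 1.25]

Iteration 1:
  c_1 = (-0.050000 + 1.250000)/2 = 0.600000
  f(c_1) = f(0.600000) = -0.184000
  f(a) × f(c) ≥ 0, new interval: [0.600000, 1.250000]
Iteration 2:
  c_2 = (0.600000 + 1.250000)/2 = 0.925000
  f(c_2) = f(0.925000) = 0.716453
  f(a) × f(c) < 0, new interval: [0.600000, 0.925000]
Iteration 3:
  c_3 = (0.600000 + 0.925000)/2 = 0.762500
  f(c_3) = f(0.762500) = 0.205822
  f(a) × f(c) < 0, new interval: [0.600000, 0.762500]

After 3 iteration(s), the approximation is c_3 = 0.762500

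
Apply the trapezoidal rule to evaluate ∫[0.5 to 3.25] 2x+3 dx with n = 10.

f(x) = 2x+3
a = 0.5, b = 3.25, n = 10
h = (b - a)/n = 0.275000

Trapezoidal rule: (h/2)[f(x₀) + 2f(x₁) + 2f(x₂) + ... + f(xₙ)]

x_0 = 0.5000, f(x_0) = 4.000000, coefficient = 1
x_1 = 0.7750, f(x_1) = 4.550000, coefficient = 2
x_2 = 1.0500, f(x_2) = 5.100000, coefficient = 2
x_3 = 1.3250, f(x_3) = 5.650000, coefficient = 2
x_4 = 1.6000, f(x_4) = 6.200000, coefficient = 2
x_5 = 1.8750, f(x_5) = 6.750000, coefficient = 2
x_6 = 2.1500, f(x_6) = 7.300000, coefficient = 2
x_7 = 2.4250, f(x_7) = 7.850000, coefficient = 2
x_8 = 2.7000, f(x_8) = 8.400000, coefficient = 2
x_9 = 2.9750, f(x_9) = 8.950000, coefficient = 2
x_10 = 3.2500, f(x_10) = 9.500000, coefficient = 1

I ≈ (0.275000/2) × 135.000000 = 18.562500
Exact value: 18.562500
Error: 0.000000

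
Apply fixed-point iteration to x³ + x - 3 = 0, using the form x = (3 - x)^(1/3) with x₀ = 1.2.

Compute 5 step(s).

Equation: x³ + x - 3 = 0
Fixed-point form: x = (3 - x)^(1/3)
x₀ = 1.2

x_1 = g(1.200000) = 1.216440
x_2 = g(1.216440) = 1.212726
x_3 = g(1.212726) = 1.213567
x_4 = g(1.213567) = 1.213377
x_5 = g(1.213377) = 1.213420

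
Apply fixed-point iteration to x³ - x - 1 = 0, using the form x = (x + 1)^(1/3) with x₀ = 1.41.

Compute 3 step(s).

Equation: x³ - x - 1 = 0
Fixed-point form: x = (x + 1)^(1/3)
x₀ = 1.41

x_1 = g(1.410000) = 1.340723
x_2 = g(1.340723) = 1.327751
x_3 = g(1.327751) = 1.325294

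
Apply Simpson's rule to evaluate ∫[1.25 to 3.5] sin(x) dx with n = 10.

f(x) = sin(x)
a = 1.25, b = 3.5, n = 10
h = (b - a)/n = 0.225000

Simpson's rule: (h/3)[f(x₀) + 4f(x₁) + 2f(x₂) + ... + f(xₙ)]

x_0 = 1.2500, f(x_0) = 0.948985, coefficient = 1
x_1 = 1.4750, f(x_1) = 0.995415, coefficient = 4
x_2 = 1.7000, f(x_2) = 0.991665, coefficient = 2
x_3 = 1.9250, f(x_3) = 0.937923, coefficient = 4
x_4 = 2.1500, f(x_4) = 0.836899, coefficient = 2
x_5 = 2.3750, f(x_5) = 0.693685, coefficient = 4
x_6 = 2.6000, f(x_6) = 0.515501, coefficient = 2
x_7 = 2.8250, f(x_7) = 0.311330, coefficient = 4
x_8 = 3.0500, f(x_8) = 0.091465, coefficient = 2
x_9 = 3.2750, f(x_9) = -0.133012, coefficient = 4
x_10 = 3.5000, f(x_10) = -0.350783, coefficient = 1

I ≈ (0.225000/3) × 16.690626 = 1.251797
Exact value: 1.251779
Error: 0.000018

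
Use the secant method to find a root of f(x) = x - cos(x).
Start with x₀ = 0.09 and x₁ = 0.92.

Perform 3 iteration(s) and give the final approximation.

f(x) = x - cos(x)
x₀ = 0.09, x₁ = 0.92

Secant formula: x_{n+1} = x_n - f(x_n)(x_n - x_{n-1})/(f(x_n) - f(x_{n-1}))

Iteration 1:
  f(0.090000) = -0.905953
  f(0.920000) = 0.314180
  x_2 = 0.920000 - 0.314180×(0.920000 - 0.090000)/(0.314180 - (-0.905953))
       = 0.706278
Iteration 2:
  f(0.920000) = 0.314180
  f(0.706278) = -0.054505
  x_3 = 0.706278 - (-0.054505)×(0.706278 - 0.920000)/(-0.054505 - 0.314180)
       = 0.737874
Iteration 3:
  f(0.706278) = -0.054505
  f(0.737874) = -0.002027
  x_4 = 0.737874 - (-0.002027)×(0.737874 - 0.706278)/(-0.002027 - (-0.054505))
       = 0.739094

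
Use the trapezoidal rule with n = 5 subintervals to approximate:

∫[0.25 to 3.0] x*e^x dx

f(x) = x*e^x
a = 0.25, b = 3.0, n = 5
h = (b - a)/n = 0.550000

Trapezoidal rule: (h/2)[f(x₀) + 2f(x₁) + 2f(x₂) + ... + f(xₙ)]

x_0 = 0.2500, f(x_0) = 0.321006, coefficient = 1
x_1 = 0.8000, f(x_1) = 1.780433, coefficient = 2
x_2 = 1.3500, f(x_2) = 5.207524, coefficient = 2
x_3 = 1.9000, f(x_3) = 12.703199, coefficient = 2
x_4 = 2.4500, f(x_4) = 28.391449, coefficient = 2
x_5 = 3.0000, f(x_5) = 60.256611, coefficient = 1

I ≈ (0.550000/2) × 156.742829 = 43.104278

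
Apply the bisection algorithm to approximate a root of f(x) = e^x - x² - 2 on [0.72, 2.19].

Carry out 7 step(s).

f(x) = e^x - x² - 2
Initial interval: [0.72, 2.19]

Iteration 1:
  c_1 = (0.720000 + 2.190000)/2 = 1.455000
  f(c_1) = f(1.455000) = 0.167458
  f(a) × f(c) < 0, new interval: [0.720000, 1.455000]
Iteration 2:
  c_2 = (0.720000 + 1.455000)/2 = 1.087500
  f(c_2) = f(1.087500) = -0.215809
  f(a) × f(c) ≥ 0, new interval: [1.087500, 1.455000]
Iteration 3:
  c_3 = (1.087500 + 1.455000)/2 = 1.271250
  f(c_3) = f(1.271250) = -0.050770
  f(a) × f(c) ≥ 0, new interval: [1.271250, 1.455000]
Iteration 4:
  c_4 = (1.271250 + 1.455000)/2 = 1.363125
  f(c_4) = f(1.363125) = 0.050278
  f(a) × f(c) < 0, new interval: [1.271250, 1.363125]
Iteration 5:
  c_5 = (1.271250 + 1.363125)/2 = 1.317188
  f(c_5) = f(1.317188) = -0.002075
  f(a) × f(c) ≥ 0, new interval: [1.317188, 1.363125]
Iteration 6:
  c_6 = (1.317188 + 1.363125)/2 = 1.340156
  f(c_6) = f(1.340156) = 0.023622
  f(a) × f(c) < 0, new interval: [1.317188, 1.340156]
Iteration 7:
  c_7 = (1.317188 + 1.340156)/2 = 1.328672
  f(c_7) = f(1.328672) = 0.010656
  f(a) × f(c) < 0, new interval: [1.317188, 1.328672]

After 7 iteration(s), the approximation is c_7 = 1.328672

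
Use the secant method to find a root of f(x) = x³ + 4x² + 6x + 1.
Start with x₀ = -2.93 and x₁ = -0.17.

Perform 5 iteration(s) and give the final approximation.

f(x) = x³ + 4x² + 6x + 1
x₀ = -2.93, x₁ = -0.17

Secant formula: x_{n+1} = x_n - f(x_n)(x_n - x_{n-1})/(f(x_n) - f(x_{n-1}))

Iteration 1:
  f(-2.930000) = -7.394157
  f(-0.170000) = 0.090687
  x_2 = -0.170000 - 0.090687×(-0.170000 - (-2.930000))/(0.090687 - (-7.394157))
       = -0.203440
Iteration 2:
  f(-0.170000) = 0.090687
  f(-0.203440) = -0.063510
  x_3 = -0.203440 - (-0.063510)×(-0.203440 - (-0.170000))/(-0.063510 - 0.090687)
       = -0.189667
Iteration 3:
  f(-0.203440) = -0.063510
  f(-0.189667) = -0.000931
  x_4 = -0.189667 - (-0.000931)×(-0.189667 - (-0.203440))/(-0.000931 - (-0.063510))
       = -0.189462
Iteration 4:
  f(-0.189667) = -0.000931
  f(-0.189462) = 0.000010
  x_5 = -0.189462 - 0.000010×(-0.189462 - (-0.189667))/(0.000010 - (-0.000931))
       = -0.189464
Iteration 5:
  f(-0.189462) = 0.000010
  f(-0.189464) = 0.000000
  x_6 = -0.189464 - 0.000000×(-0.189464 - (-0.189462))/(0.000000 - 0.000010)
       = -0.189464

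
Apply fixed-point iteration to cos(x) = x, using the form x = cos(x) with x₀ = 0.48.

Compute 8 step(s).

Equation: cos(x) = x
Fixed-point form: x = cos(x)
x₀ = 0.48

x_1 = g(0.480000) = 0.886995
x_2 = g(0.886995) = 0.631744
x_3 = g(0.631744) = 0.806999
x_4 = g(0.806999) = 0.691669
x_5 = g(0.691669) = 0.770182
x_6 = g(0.770182) = 0.717784
x_7 = g(0.717784) = 0.753265
x_8 = g(0.753265) = 0.729459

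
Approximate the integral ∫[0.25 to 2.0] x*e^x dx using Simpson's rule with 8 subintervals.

f(x) = x*e^x
a = 0.25, b = 2.0, n = 8
h = (b - a)/n = 0.218750

Simpson's rule: (h/3)[f(x₀) + 4f(x₁) + 2f(x₂) + ... + f(xₙ)]

x_0 = 0.2500, f(x_0) = 0.321006, coefficient = 1
x_1 = 0.4688, f(x_1) = 0.749060, coefficient = 4
x_2 = 0.6875, f(x_2) = 1.367257, coefficient = 2
x_3 = 0.9062, f(x_3) = 2.242990, coefficient = 4
x_4 = 1.1250, f(x_4) = 3.465244, coefficient = 2
x_5 = 1.3438, f(x_5) = 5.151120, coefficient = 4
x_6 = 1.5625, f(x_6) = 7.454271, coefficient = 2
x_7 = 1.7812, f(x_7) = 10.575768, coefficient = 4
x_8 = 2.0000, f(x_8) = 14.778112, coefficient = 1

I ≈ (0.218750/3) × 114.548418 = 8.352489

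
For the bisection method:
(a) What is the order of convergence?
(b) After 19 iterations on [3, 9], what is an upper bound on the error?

(a) Bisection has linear (order 1) convergence; the error is halved each step.

(b) Error bound = (b-a)/2^n = (9 - 3)/2^{19}
    = 6/2^{19}

(a) 1 (linear); (b) error ≤ 1.14e-05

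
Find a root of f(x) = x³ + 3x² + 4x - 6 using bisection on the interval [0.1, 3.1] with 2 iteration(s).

f(x) = x³ + 3x² + 4x - 6
Initial interval: [0.1, 3.1]

Iteration 1:
  c_1 = (0.100000 + 3.100000)/2 = 1.600000
  f(c_1) = f(1.600000) = 12.176000
  f(a) × f(c) < 0, new interval: [0.100000, 1.600000]
Iteration 2:
  c_2 = (0.100000 + 1.600000)/2 = 0.850000
  f(c_2) = f(0.850000) = 0.181625
  f(a) × f(c) < 0, new interval: [0.100000, 0.850000]

After 2 iteration(s), the approximation is c_2 = 0.850000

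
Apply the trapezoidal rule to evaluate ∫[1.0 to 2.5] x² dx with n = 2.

f(x) = x²
a = 1.0, b = 2.5, n = 2
h = (b - a)/n = 0.750000

Trapezoidal rule: (h/2)[f(x₀) + 2f(x₁) + 2f(x₂) + ... + f(xₙ)]

x_0 = 1.0000, f(x_0) = 1.000000, coefficient = 1
x_1 = 1.7500, f(x_1) = 3.062500, coefficient = 2
x_2 = 2.5000, f(x_2) = 6.250000, coefficient = 1

I ≈ (0.750000/2) × 13.375000 = 5.015625
Exact value: 4.875000
Error: 0.140625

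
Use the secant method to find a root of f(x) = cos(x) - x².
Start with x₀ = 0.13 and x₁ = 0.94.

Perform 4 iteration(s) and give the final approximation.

f(x) = cos(x) - x²
x₀ = 0.13, x₁ = 0.94

Secant formula: x_{n+1} = x_n - f(x_n)(x_n - x_{n-1})/(f(x_n) - f(x_{n-1}))

Iteration 1:
  f(0.130000) = 0.974662
  f(0.940000) = -0.293812
  x_2 = 0.940000 - (-0.293812)×(0.940000 - 0.130000)/(-0.293812 - 0.974662)
       = 0.752383
Iteration 2:
  f(0.940000) = -0.293812
  f(0.752383) = 0.163983
  x_3 = 0.752383 - 0.163983×(0.752383 - 0.940000)/(0.163983 - (-0.293812))
       = 0.819588
Iteration 3:
  f(0.752383) = 0.163983
  f(0.819588) = 0.010799
  x_4 = 0.819588 - 0.010799×(0.819588 - 0.752383)/(0.010799 - 0.163983)
       = 0.824325
Iteration 4:
  f(0.819588) = 0.010799
  f(0.824325) = -0.000460
  x_5 = 0.824325 - (-0.000460)×(0.824325 - 0.819588)/(-0.000460 - 0.010799)
       = 0.824132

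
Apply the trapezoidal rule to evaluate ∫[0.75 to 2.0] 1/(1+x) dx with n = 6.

f(x) = 1/(1+x)
a = 0.75, b = 2.0, n = 6
h = (b - a)/n = 0.208333

Trapezoidal rule: (h/2)[f(x₀) + 2f(x₁) + 2f(x₂) + ... + f(xₙ)]

x_0 = 0.7500, f(x_0) = 0.571429, coefficient = 1
x_1 = 0.9583, f(x_1) = 0.510638, coefficient = 2
x_2 = 1.1667, f(x_2) = 0.461538, coefficient = 2
x_3 = 1.3750, f(x_3) = 0.421053, coefficient = 2
x_4 = 1.5833, f(x_4) = 0.387097, coefficient = 2
x_5 = 1.7917, f(x_5) = 0.358209, coefficient = 2
x_6 = 2.0000, f(x_6) = 0.333333, coefficient = 1

I ≈ (0.208333/2) × 5.181832 = 0.539774
Exact value: 0.538997
Error: 0.000778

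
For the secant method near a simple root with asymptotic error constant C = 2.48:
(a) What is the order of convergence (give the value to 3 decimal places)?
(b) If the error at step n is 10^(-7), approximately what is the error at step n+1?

(a) Secant method has superlinear convergence with order φ = (1+√5)/2 ≈ 1.618.
    This means |e_{n+1}| ≈ C|e_n|^1.618.

(b) With |e_n| = 10^(-7) and C = 2.48:
    |e_{n+1}| ≈ 2.48 × (10^(-7))^1.618 = 2.48 × 10^(-11.33)

(a) ≈ 1.618 (golden ratio); (b) |e_{n+1}| ≈ 1.170e-11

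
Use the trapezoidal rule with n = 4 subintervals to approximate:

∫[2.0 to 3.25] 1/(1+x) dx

f(x) = 1/(1+x)
a = 2.0, b = 3.25, n = 4
h = (b - a)/n = 0.312500

Trapezoidal rule: (h/2)[f(x₀) + 2f(x₁) + 2f(x₂) + ... + f(xₙ)]

x_0 = 2.0000, f(x_0) = 0.333333, coefficient = 1
x_1 = 2.3125, f(x_1) = 0.301887, coefficient = 2
x_2 = 2.6250, f(x_2) = 0.275862, coefficient = 2
x_3 = 2.9375, f(x_3) = 0.253968, coefficient = 2
x_4 = 3.2500, f(x_4) = 0.235294, coefficient = 1

I ≈ (0.312500/2) × 2.232062 = 0.348760
Exact value: 0.348307
Error: 0.000453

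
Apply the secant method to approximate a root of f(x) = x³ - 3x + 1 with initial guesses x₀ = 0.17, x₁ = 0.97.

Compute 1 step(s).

f(x) = x³ - 3x + 1
x₀ = 0.17, x₁ = 0.97

Secant formula: x_{n+1} = x_n - f(x_n)(x_n - x_{n-1})/(f(x_n) - f(x_{n-1}))

Iteration 1:
  f(0.170000) = 0.494913
  f(0.970000) = -0.997327
  x_2 = 0.970000 - (-0.997327)×(0.970000 - 0.170000)/(-0.997327 - 0.494913)
       = 0.435326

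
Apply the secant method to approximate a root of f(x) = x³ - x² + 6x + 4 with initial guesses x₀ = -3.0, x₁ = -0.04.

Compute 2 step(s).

f(x) = x³ - x² + 6x + 4
x₀ = -3.0, x₁ = -0.04

Secant formula: x_{n+1} = x_n - f(x_n)(x_n - x_{n-1})/(f(x_n) - f(x_{n-1}))

Iteration 1:
  f(-3.000000) = -50.000000
  f(-0.040000) = 3.758336
  x_2 = -0.040000 - 3.758336×(-0.040000 - (-3.000000))/(3.758336 - (-50.000000))
       = -0.246939
Iteration 2:
  f(-0.040000) = 3.758336
  f(-0.246939) = 2.442332
  x_3 = -0.246939 - 2.442332×(-0.246939 - (-0.040000))/(2.442332 - 3.758336)
       = -0.630990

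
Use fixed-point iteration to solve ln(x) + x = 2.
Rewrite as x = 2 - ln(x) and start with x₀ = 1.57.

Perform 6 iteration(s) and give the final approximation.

Equation: ln(x) + x = 2
Fixed-point form: x = 2 - ln(x)
x₀ = 1.57

x_1 = g(1.570000) = 1.548924
x_2 = g(1.548924) = 1.562439
x_3 = g(1.562439) = 1.553752
x_4 = g(1.553752) = 1.559327
x_5 = g(1.559327) = 1.555745
x_6 = g(1.555745) = 1.558045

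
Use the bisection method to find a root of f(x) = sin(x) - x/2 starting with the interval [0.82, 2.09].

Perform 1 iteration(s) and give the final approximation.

f(x) = sin(x) - x/2
Initial interval: [0.82, 2.09]

Iteration 1:
  c_1 = (0.820000 + 2.090000)/2 = 1.455000
  f(c_1) = f(1.455000) = 0.265803
  f(a) × f(c) ≥ 0, new interval: [1.455000, 2.090000]

After 1 iteration(s), the approximation is c_1 = 1.455000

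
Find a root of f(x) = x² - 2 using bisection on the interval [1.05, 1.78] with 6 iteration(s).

f(x) = x² - 2
Initial interval: [1.05, 1.78]

Iteration 1:
  c_1 = (1.050000 + 1.780000)/2 = 1.415000
  f(c_1) = f(1.415000) = 0.002225
  f(a) × f(c) < 0, new interval: [1.050000, 1.415000]
Iteration 2:
  c_2 = (1.050000 + 1.415000)/2 = 1.232500
  f(c_2) = f(1.232500) = -0.480944
  f(a) × f(c) ≥ 0, new interval: [1.232500, 1.415000]
Iteration 3:
  c_3 = (1.232500 + 1.415000)/2 = 1.323750
  f(c_3) = f(1.323750) = -0.247686
  f(a) × f(c) ≥ 0, new interval: [1.323750, 1.415000]
Iteration 4:
  c_4 = (1.323750 + 1.415000)/2 = 1.369375
  f(c_4) = f(1.369375) = -0.124812
  f(a) × f(c) ≥ 0, new interval: [1.369375, 1.415000]
Iteration 5:
  c_5 = (1.369375 + 1.415000)/2 = 1.392187
  f(c_5) = f(1.392187) = -0.061814
  f(a) × f(c) ≥ 0, new interval: [1.392187, 1.415000]
Iteration 6:
  c_6 = (1.392187 + 1.415000)/2 = 1.403594
  f(c_6) = f(1.403594) = -0.029925
  f(a) × f(c) ≥ 0, new interval: [1.403594, 1.415000]

After 6 iteration(s), the approximation is c_6 = 1.403594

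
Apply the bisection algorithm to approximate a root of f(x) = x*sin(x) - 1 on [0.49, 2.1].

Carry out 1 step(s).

f(x) = x*sin(x) - 1
Initial interval: [0.49, 2.1]

Iteration 1:
  c_1 = (0.490000 + 2.100000)/2 = 1.295000
  f(c_1) = f(1.295000) = 0.246060
  f(a) × f(c) < 0, new interval: [0.490000, 1.295000]

After 1 iteration(s), the approximation is c_1 = 1.295000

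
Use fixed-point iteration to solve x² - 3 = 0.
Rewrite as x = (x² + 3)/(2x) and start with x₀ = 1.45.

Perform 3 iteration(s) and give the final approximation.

Equation: x² - 3 = 0
Fixed-point form: x = (x² + 3)/(2x)
x₀ = 1.45

x_1 = g(1.450000) = 1.759483
x_2 = g(1.759483) = 1.732265
x_3 = g(1.732265) = 1.732051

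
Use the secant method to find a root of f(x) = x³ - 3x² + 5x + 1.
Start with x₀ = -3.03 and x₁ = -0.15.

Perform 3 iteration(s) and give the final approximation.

f(x) = x³ - 3x² + 5x + 1
x₀ = -3.03, x₁ = -0.15

Secant formula: x_{n+1} = x_n - f(x_n)(x_n - x_{n-1})/(f(x_n) - f(x_{n-1}))

Iteration 1:
  f(-3.030000) = -69.510827
  f(-0.150000) = 0.179125
  x_2 = -0.150000 - 0.179125×(-0.150000 - (-3.030000))/(0.179125 - (-69.510827))
       = -0.157403
Iteration 2:
  f(-0.150000) = 0.179125
  f(-0.157403) = 0.134761
  x_3 = -0.157403 - 0.134761×(-0.157403 - (-0.150000))/(0.134761 - 0.179125)
       = -0.179889
Iteration 3:
  f(-0.157403) = 0.134761
  f(-0.179889) = -0.002344
  x_4 = -0.179889 - (-0.002344)×(-0.179889 - (-0.157403))/(-0.002344 - 0.134761)
       = -0.179504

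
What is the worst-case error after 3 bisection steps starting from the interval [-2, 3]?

Bisection error bound: |error| ≤ (b-a)/2^n
|error| ≤ (3 - (-2))/2^3 = 5/2^3
|error| ≤ 0.6250000000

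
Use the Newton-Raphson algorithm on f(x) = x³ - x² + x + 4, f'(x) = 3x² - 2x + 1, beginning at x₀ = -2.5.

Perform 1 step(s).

f(x) = x³ - x² + x + 4
f'(x) = 3x² - 2x + 1
x₀ = -2.5

Newton-Raphson formula: x_{n+1} = x_n - f(x_n)/f'(x_n)

Iteration 1:
  f(-2.500000) = -20.375000
  f'(-2.500000) = 24.750000
  x_1 = -2.500000 - (-20.375000)/24.750000 = -1.676768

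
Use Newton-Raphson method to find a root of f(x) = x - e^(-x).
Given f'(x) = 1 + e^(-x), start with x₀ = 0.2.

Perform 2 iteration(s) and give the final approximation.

f(x) = x - e^(-x)
f'(x) = 1 + e^(-x)
x₀ = 0.2

Newton-Raphson formula: x_{n+1} = x_n - f(x_n)/f'(x_n)

Iteration 1:
  f(0.200000) = -0.618731
  f'(0.200000) = 1.818731
  x_1 = 0.200000 - (-0.618731)/1.818731 = 0.540199
Iteration 2:
  f(0.540199) = -0.042433
  f'(0.540199) = 1.582632
  x_2 = 0.540199 - (-0.042433)/1.582632 = 0.567011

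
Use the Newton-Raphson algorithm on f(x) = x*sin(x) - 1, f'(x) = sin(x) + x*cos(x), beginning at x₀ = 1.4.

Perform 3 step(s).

f(x) = x*sin(x) - 1
f'(x) = sin(x) + x*cos(x)
x₀ = 1.4

Newton-Raphson formula: x_{n+1} = x_n - f(x_n)/f'(x_n)

Iteration 1:
  f(1.400000) = 0.379630
  f'(1.400000) = 1.223404
  x_1 = 1.400000 - 0.379630/1.223404 = 1.089694
Iteration 2:
  f(1.089694) = -0.034002
  f'(1.089694) = 1.390749
  x_2 = 1.089694 - (-0.034002)/1.390749 = 1.114143
Iteration 3:
  f(1.114143) = -0.000020
  f'(1.114143) = 1.388811
  x_3 = 1.114143 - (-0.000020)/1.388811 = 1.114157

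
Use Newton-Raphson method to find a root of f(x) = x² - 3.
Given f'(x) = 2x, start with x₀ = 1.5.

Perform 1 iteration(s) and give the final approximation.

f(x) = x² - 3
f'(x) = 2x
x₀ = 1.5

Newton-Raphson formula: x_{n+1} = x_n - f(x_n)/f'(x_n)

Iteration 1:
  f(1.500000) = -0.750000
  f'(1.500000) = 3.000000
  x_1 = 1.500000 - (-0.750000)/3.000000 = 1.750000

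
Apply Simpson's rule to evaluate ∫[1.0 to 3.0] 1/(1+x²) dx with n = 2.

f(x) = 1/(1+x²)
a = 1.0, b = 3.0, n = 2
h = (b - a)/n = 1.000000

Simpson's rule: (h/3)[f(x₀) + 4f(x₁) + 2f(x₂) + ... + f(xₙ)]

x_0 = 1.0000, f(x_0) = 0.500000, coefficient = 1
x_1 = 2.0000, f(x_1) = 0.200000, coefficient = 4
x_2 = 3.0000, f(x_2) = 0.100000, coefficient = 1

I ≈ (1.000000/3) × 1.400000 = 0.466667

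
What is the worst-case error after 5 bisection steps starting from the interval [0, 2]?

Bisection error bound: |error| ≤ (b-a)/2^n
|error| ≤ (2 - 0)/2^5 = 2/2^5
|error| ≤ 0.0625000000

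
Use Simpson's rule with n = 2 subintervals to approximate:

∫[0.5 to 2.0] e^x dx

f(x) = e^x
a = 0.5, b = 2.0, n = 2
h = (b - a)/n = 0.750000

Simpson's rule: (h/3)[f(x₀) + 4f(x₁) + 2f(x₂) + ... + f(xₙ)]

x_0 = 0.5000, f(x_0) = 1.648721, coefficient = 1
x_1 = 1.2500, f(x_1) = 3.490343, coefficient = 4
x_2 = 2.0000, f(x_2) = 7.389056, coefficient = 1

I ≈ (0.750000/3) × 22.999149 = 5.749787
Exact value: 5.740335
Error: 0.009452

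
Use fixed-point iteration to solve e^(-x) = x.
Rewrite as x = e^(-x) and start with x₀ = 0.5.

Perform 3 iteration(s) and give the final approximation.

Equation: e^(-x) = x
Fixed-point form: x = e^(-x)
x₀ = 0.5

x_1 = g(0.500000) = 0.606531
x_2 = g(0.606531) = 0.545239
x_3 = g(0.545239) = 0.579703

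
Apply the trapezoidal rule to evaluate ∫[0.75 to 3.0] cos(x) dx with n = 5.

f(x) = cos(x)
a = 0.75, b = 3.0, n = 5
h = (b - a)/n = 0.450000

Trapezoidal rule: (h/2)[f(x₀) + 2f(x₁) + 2f(x₂) + ... + f(xₙ)]

x_0 = 0.7500, f(x_0) = 0.731689, coefficient = 1
x_1 = 1.2000, f(x_1) = 0.362358, coefficient = 2
x_2 = 1.6500, f(x_2) = -0.079121, coefficient = 2
x_3 = 2.1000, f(x_3) = -0.504846, coefficient = 2
x_4 = 2.5500, f(x_4) = -0.830054, coefficient = 2
x_5 = 3.0000, f(x_5) = -0.989992, coefficient = 1

I ≈ (0.450000/2) × -2.361629 = -0.531367
Exact value: -0.540519
Error: 0.009152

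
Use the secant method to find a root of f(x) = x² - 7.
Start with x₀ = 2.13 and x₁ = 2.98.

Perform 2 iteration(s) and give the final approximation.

f(x) = x² - 7
x₀ = 2.13, x₁ = 2.98

Secant formula: x_{n+1} = x_n - f(x_n)(x_n - x_{n-1})/(f(x_n) - f(x_{n-1}))

Iteration 1:
  f(2.130000) = -2.463100
  f(2.980000) = 1.880400
  x_2 = 2.980000 - 1.880400×(2.980000 - 2.130000)/(1.880400 - (-2.463100))
       = 2.612016
Iteration 2:
  f(2.980000) = 1.880400
  f(2.612016) = -0.177374
  x_3 = 2.612016 - (-0.177374)×(2.612016 - 2.980000)/(-0.177374 - 1.880400)
       = 2.643735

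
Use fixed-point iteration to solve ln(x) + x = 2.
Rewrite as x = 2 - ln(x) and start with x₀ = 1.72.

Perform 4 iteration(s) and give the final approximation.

Equation: ln(x) + x = 2
Fixed-point form: x = 2 - ln(x)
x₀ = 1.72

x_1 = g(1.720000) = 1.457676
x_2 = g(1.457676) = 1.623157
x_3 = g(1.623157) = 1.515627
x_4 = g(1.515627) = 1.584171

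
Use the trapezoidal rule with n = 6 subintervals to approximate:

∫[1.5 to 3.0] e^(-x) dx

f(x) = e^(-x)
a = 1.5, b = 3.0, n = 6
h = (b - a)/n = 0.250000

Trapezoidal rule: (h/2)[f(x₀) + 2f(x₁) + 2f(x₂) + ... + f(xₙ)]

x_0 = 1.5000, f(x_0) = 0.223130, coefficient = 1
x_1 = 1.7500, f(x_1) = 0.173774, coefficient = 2
x_2 = 2.0000, f(x_2) = 0.135335, coefficient = 2
x_3 = 2.2500, f(x_3) = 0.105399, coefficient = 2
x_4 = 2.5000, f(x_4) = 0.082085, coefficient = 2
x_5 = 2.7500, f(x_5) = 0.063928, coefficient = 2
x_6 = 3.0000, f(x_6) = 0.049787, coefficient = 1

I ≈ (0.250000/2) × 1.393960 = 0.174245
Exact value: 0.173343
Error: 0.000902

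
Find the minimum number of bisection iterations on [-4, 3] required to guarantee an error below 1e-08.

We need (b-a)/2^n ≤ 1e-08
(3 - (-4))/2^n ≤ 1e-08
7/2^n ≤ 1e-08
2^n ≥ 700000000
n ≥ log₂(700000000) = 29.38
n ≥ 30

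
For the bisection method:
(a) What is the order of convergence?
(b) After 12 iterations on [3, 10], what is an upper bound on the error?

(a) Bisection has linear (order 1) convergence; the error is halved each step.

(b) Error bound = (b-a)/2^n = (10 - 3)/2^{12}
    = 7/2^{12}

(a) 1 (linear); (b) error ≤ 1.71e-03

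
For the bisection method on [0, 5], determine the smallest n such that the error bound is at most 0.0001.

We need (b-a)/2^n ≤ 0.0001
(5 - 0)/2^n ≤ 0.0001
5/2^n ≤ 0.0001
2^n ≥ 50000
n ≥ log₂(50000) = 15.61
n ≥ 16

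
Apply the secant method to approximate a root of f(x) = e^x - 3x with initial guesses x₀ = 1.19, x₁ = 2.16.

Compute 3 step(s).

f(x) = e^x - 3x
x₀ = 1.19, x₁ = 2.16

Secant formula: x_{n+1} = x_n - f(x_n)(x_n - x_{n-1})/(f(x_n) - f(x_{n-1}))

Iteration 1:
  f(1.190000) = -0.282919
  f(2.160000) = 2.191138
  x_2 = 2.160000 - 2.191138×(2.160000 - 1.190000)/(2.191138 - (-0.282919))
       = 1.300924
Iteration 2:
  f(2.160000) = 2.191138
  f(1.300924) = -0.230084
  x_3 = 1.300924 - (-0.230084)×(1.300924 - 2.160000)/(-0.230084 - 2.191138)
       = 1.382560
Iteration 3:
  f(1.300924) = -0.230084
  f(1.382560) = -0.162590
  x_4 = 1.382560 - (-0.162590)×(1.382560 - 1.300924)/(-0.162590 - (-0.230084))
       = 1.579218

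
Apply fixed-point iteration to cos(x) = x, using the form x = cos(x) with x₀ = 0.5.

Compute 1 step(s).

Equation: cos(x) = x
Fixed-point form: x = cos(x)
x₀ = 0.5

x_1 = g(0.500000) = 0.877583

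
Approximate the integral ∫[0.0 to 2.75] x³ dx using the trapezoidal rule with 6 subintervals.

f(x) = x³
a = 0.0, b = 2.75, n = 6
h = (b - a)/n = 0.458333

Trapezoidal rule: (h/2)[f(x₀) + 2f(x₁) + 2f(x₂) + ... + f(xₙ)]

x_0 = 0.0000, f(x_0) = 0.000000, coefficient = 1
x_1 = 0.4583, f(x_1) = 0.096282, coefficient = 2
x_2 = 0.9167, f(x_2) = 0.770255, coefficient = 2
x_3 = 1.3750, f(x_3) = 2.599609, coefficient = 2
x_4 = 1.8333, f(x_4) = 6.162037, coefficient = 2
x_5 = 2.2917, f(x_5) = 12.035229, coefficient = 2
x_6 = 2.7500, f(x_6) = 20.796875, coefficient = 1

I ≈ (0.458333/2) × 64.123698 = 14.695014
Exact value: 14.297852
Error: 0.397163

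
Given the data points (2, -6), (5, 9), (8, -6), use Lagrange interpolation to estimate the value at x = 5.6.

Lagrange interpolation formula:
P(x) = Σ yᵢ × Lᵢ(x)
where Lᵢ(x) = Π_{j≠i} (x - xⱼ)/(xᵢ - xⱼ)

L_0(5.6) = (5.6 - 5)/(2 - 5) × (5.6 - 8)/(2 - 8) = -0.080000
L_1(5.6) = (5.6 - 2)/(5 - 2) × (5.6 - 8)/(5 - 8) = 0.960000
L_2(5.6) = (5.6 - 2)/(8 - 2) × (5.6 - 5)/(8 - 5) = 0.120000

P(5.6) = (-6)×L_0(5.6) + 9×L_1(5.6) + (-6)×L_2(5.6)
P(5.6) = 8.400000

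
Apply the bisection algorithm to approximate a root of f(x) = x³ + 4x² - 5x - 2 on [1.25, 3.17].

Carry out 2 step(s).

f(x) = x³ + 4x² - 5x - 2
Initial interval: [1.25, 3.17]

Iteration 1:
  c_1 = (1.250000 + 3.170000)/2 = 2.210000
  f(c_1) = f(2.210000) = 17.280261
  f(a) × f(c) < 0, new interval: [1.250000, 2.210000]
Iteration 2:
  c_2 = (1.250000 + 2.210000)/2 = 1.730000
  f(c_2) = f(1.730000) = 6.499317
  f(a) × f(c) < 0, new interval: [1.250000, 1.730000]

After 2 iteration(s), the approximation is c_2 = 1.730000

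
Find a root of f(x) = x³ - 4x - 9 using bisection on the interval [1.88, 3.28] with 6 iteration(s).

f(x) = x³ - 4x - 9
Initial interval: [1.88, 3.28]

Iteration 1:
  c_1 = (1.880000 + 3.280000)/2 = 2.580000
  f(c_1) = f(2.580000) = -2.146488
  f(a) × f(c) ≥ 0, new interval: [2.580000, 3.280000]
Iteration 2:
  c_2 = (2.580000 + 3.280000)/2 = 2.930000
  f(c_2) = f(2.930000) = 4.433757
  f(a) × f(c) < 0, new interval: [2.580000, 2.930000]
Iteration 3:
  c_3 = (2.580000 + 2.930000)/2 = 2.755000
  f(c_3) = f(2.755000) = 0.890519
  f(a) × f(c) < 0, new interval: [2.580000, 2.755000]
Iteration 4:
  c_4 = (2.580000 + 2.755000)/2 = 2.667500
  f(c_4) = f(2.667500) = -0.689254
  f(a) × f(c) ≥ 0, new interval: [2.667500, 2.755000]
Iteration 5:
  c_5 = (2.667500 + 2.755000)/2 = 2.711250
  f(c_5) = f(2.711250) = 0.085064
  f(a) × f(c) < 0, new interval: [2.667500, 2.711250]
Iteration 6:
  c_6 = (2.667500 + 2.711250)/2 = 2.689375
  f(c_6) = f(2.689375) = -0.305956
  f(a) × f(c) ≥ 0, new interval: [2.689375, 2.711250]

After 6 iteration(s), the approximation is c_6 = 2.689375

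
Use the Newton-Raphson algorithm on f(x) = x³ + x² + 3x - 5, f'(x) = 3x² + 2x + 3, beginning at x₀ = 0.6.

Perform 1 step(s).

f(x) = x³ + x² + 3x - 5
f'(x) = 3x² + 2x + 3
x₀ = 0.6

Newton-Raphson formula: x_{n+1} = x_n - f(x_n)/f'(x_n)

Iteration 1:
  f(0.600000) = -2.624000
  f'(0.600000) = 5.280000
  x_1 = 0.600000 - (-2.624000)/5.280000 = 1.096970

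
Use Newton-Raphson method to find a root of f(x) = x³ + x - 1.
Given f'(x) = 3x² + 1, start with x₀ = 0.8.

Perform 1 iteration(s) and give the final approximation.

f(x) = x³ + x - 1
f'(x) = 3x² + 1
x₀ = 0.8

Newton-Raphson formula: x_{n+1} = x_n - f(x_n)/f'(x_n)

Iteration 1:
  f(0.800000) = 0.312000
  f'(0.800000) = 2.920000
  x_1 = 0.800000 - 0.312000/2.920000 = 0.693151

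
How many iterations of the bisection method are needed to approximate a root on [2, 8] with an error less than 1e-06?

We need (b-a)/2^n ≤ 1e-06
(8 - 2)/2^n ≤ 1e-06
6/2^n ≤ 1e-06
2^n ≥ 6000000
n ≥ log₂(6000000) = 22.52
n ≥ 23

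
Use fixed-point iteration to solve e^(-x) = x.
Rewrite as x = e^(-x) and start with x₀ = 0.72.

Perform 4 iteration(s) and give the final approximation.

Equation: e^(-x) = x
Fixed-point form: x = e^(-x)
x₀ = 0.72

x_1 = g(0.720000) = 0.486752
x_2 = g(0.486752) = 0.614619
x_3 = g(0.614619) = 0.540847
x_4 = g(0.540847) = 0.582255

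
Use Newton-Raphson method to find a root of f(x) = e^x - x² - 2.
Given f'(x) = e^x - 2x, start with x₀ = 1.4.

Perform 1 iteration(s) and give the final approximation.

f(x) = e^x - x² - 2
f'(x) = e^x - 2x
x₀ = 1.4

Newton-Raphson formula: x_{n+1} = x_n - f(x_n)/f'(x_n)

Iteration 1:
  f(1.400000) = 0.095200
  f'(1.400000) = 1.255200
  x_1 = 1.400000 - 0.095200/1.255200 = 1.324156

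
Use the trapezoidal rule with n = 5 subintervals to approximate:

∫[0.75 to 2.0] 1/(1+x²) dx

f(x) = 1/(1+x²)
a = 0.75, b = 2.0, n = 5
h = (b - a)/n = 0.250000

Trapezoidal rule: (h/2)[f(x₀) + 2f(x₁) + 2f(x₂) + ... + f(xₙ)]

x_0 = 0.7500, f(x_0) = 0.640000, coefficient = 1
x_1 = 1.0000, f(x_1) = 0.500000, coefficient = 2
x_2 = 1.2500, f(x_2) = 0.390244, coefficient = 2
x_3 = 1.5000, f(x_3) = 0.307692, coefficient = 2
x_4 = 1.7500, f(x_4) = 0.246154, coefficient = 2
x_5 = 2.0000, f(x_5) = 0.200000, coefficient = 1

I ≈ (0.250000/2) × 3.728180 = 0.466023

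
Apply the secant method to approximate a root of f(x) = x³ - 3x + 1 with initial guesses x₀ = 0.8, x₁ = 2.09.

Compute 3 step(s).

f(x) = x³ - 3x + 1
x₀ = 0.8, x₁ = 2.09

Secant formula: x_{n+1} = x_n - f(x_n)(x_n - x_{n-1})/(f(x_n) - f(x_{n-1}))

Iteration 1:
  f(0.800000) = -0.888000
  f(2.090000) = 3.859329
  x_2 = 2.090000 - 3.859329×(2.090000 - 0.800000)/(3.859329 - (-0.888000))
       = 1.041298
Iteration 2:
  f(2.090000) = 3.859329
  f(1.041298) = -0.994813
  x_3 = 1.041298 - (-0.994813)×(1.041298 - 2.090000)/(-0.994813 - 3.859329)
       = 1.256220
Iteration 3:
  f(1.041298) = -0.994813
  f(1.256220) = -0.786234
  x_4 = 1.256220 - (-0.786234)×(1.256220 - 1.041298)/(-0.786234 - (-0.994813))
       = 2.066362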